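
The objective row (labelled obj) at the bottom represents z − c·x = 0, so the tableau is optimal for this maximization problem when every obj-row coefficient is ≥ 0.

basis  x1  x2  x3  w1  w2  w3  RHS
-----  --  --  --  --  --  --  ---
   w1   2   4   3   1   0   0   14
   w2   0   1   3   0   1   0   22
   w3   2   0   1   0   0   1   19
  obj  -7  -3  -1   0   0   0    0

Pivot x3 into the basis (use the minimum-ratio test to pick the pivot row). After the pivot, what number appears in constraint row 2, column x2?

-3

Ratio test on column x3 — row 1: 14/3 = 14/3; row 2: 22/3 = 22/3; row 3: 19/1 = 19. Minimum is 14/3 at row 1 (w1 leaves); pivot element 3.
Divide row 1 by 3; eliminate column x3 from the other rows.
Row 2 update in column x2: 1 − 3·(4/3) = -3.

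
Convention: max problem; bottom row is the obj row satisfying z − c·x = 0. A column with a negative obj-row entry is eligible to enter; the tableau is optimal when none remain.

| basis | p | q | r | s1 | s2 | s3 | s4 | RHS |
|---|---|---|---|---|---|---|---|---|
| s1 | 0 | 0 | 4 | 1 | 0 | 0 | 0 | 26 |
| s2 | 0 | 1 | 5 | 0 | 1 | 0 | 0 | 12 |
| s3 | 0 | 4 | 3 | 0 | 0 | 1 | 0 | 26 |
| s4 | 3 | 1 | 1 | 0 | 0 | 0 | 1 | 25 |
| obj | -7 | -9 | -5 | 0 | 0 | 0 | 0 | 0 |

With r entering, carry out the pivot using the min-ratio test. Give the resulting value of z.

12

Ratio test on column r — row 1: 26/4 = 13/2; row 2: 12/5 = 12/5; row 3: 26/3 = 26/3; row 4: 25/1 = 25. Minimum is 12/5 at row 2 (s2 leaves); pivot element 5.
Pivot on row 2; the obj-row RHS becomes 0 − (-5)·(12/5) = 12.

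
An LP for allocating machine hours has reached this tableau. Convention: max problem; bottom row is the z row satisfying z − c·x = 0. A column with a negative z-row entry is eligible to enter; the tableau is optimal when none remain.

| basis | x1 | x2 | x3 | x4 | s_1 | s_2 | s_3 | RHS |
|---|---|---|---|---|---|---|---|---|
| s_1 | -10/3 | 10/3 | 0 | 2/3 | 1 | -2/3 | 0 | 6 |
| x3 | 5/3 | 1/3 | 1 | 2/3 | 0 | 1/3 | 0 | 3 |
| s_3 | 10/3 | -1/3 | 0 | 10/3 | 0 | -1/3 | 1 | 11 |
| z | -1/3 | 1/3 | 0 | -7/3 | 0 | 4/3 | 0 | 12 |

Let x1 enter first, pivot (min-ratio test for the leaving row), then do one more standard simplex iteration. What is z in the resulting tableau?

181/10

Ratio test on column x1 — row 1: entry -10/3 ≤ 0; row 2: 3/(5/3) = 9/5; row 3: 11/(10/3) = 33/10. Minimum is 9/5 at row 2 (x3 leaves); pivot element 5/3.
Pivot on row 2; the z-row RHS becomes 12 − (-1/3)·(9/5) = 63/5.
Next entering variable (most negative z-row entry -11/5): x4.
Ratio test on column x4 — row 1: 12/2 = 6; row 2: (9/5)/(2/5) = 9/2; row 3: 5/2 = 5/2. Minimum is 5/2 at row 3 (s_3 leaves); pivot element 2.
After the second pivot the z-row RHS is 63/5 − (-11/5)·(5/2) = 181/10.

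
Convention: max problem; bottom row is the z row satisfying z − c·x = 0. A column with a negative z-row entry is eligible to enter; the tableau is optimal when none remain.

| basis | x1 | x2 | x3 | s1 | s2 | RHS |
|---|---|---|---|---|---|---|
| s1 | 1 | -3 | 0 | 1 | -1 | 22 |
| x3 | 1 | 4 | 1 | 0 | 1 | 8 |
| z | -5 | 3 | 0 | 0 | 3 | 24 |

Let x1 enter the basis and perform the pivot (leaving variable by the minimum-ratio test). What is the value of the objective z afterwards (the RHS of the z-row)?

Ratio test on column x1 — row 1: 22/1 = 22; row 2: 8/1 = 8. Minimum is 8 at row 2 (x3 leaves); pivot element 1.
Pivot on row 2; the z-row RHS becomes 24 − (-5)·8 = 64.

64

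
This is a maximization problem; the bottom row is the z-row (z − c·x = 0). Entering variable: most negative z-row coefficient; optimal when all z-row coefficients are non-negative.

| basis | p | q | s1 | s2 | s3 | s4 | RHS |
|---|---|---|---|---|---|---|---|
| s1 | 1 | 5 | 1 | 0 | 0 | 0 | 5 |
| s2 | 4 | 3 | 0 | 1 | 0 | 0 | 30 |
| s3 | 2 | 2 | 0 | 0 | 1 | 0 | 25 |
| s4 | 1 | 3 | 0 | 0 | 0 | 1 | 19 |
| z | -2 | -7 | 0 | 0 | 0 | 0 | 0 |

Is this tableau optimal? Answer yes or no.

no

The z-row has a negative entry -7 in column q, so it is not optimal.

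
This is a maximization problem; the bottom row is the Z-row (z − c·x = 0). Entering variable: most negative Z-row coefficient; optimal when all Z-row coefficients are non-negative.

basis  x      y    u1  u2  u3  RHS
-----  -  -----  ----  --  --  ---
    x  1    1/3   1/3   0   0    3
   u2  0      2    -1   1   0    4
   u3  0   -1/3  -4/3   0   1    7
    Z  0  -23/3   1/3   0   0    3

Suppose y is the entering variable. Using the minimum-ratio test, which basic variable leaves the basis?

u2

Column y entries and ratios — x: 3/(1/3) = 9; u2: 4/2 = 2; u3: -1/3 ≤ 0, skip.
Smallest ratio is 2 in the row of u2, so u2 leaves.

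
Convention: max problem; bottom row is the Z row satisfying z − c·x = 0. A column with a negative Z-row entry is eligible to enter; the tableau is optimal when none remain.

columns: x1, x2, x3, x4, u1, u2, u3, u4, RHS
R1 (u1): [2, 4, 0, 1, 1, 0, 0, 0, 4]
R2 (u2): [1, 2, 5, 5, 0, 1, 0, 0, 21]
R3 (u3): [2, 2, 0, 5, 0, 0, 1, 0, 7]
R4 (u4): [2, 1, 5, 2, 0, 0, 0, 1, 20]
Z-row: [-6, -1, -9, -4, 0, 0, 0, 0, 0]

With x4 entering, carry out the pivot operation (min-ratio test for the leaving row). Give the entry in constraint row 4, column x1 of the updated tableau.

6/5

Ratio test on column x4 — row 1: 4/1 = 4; row 2: 21/5 = 21/5; row 3: 7/5 = 7/5; row 4: 20/2 = 10. Minimum is 7/5 at row 3 (u3 leaves); pivot element 5.
Divide row 3 by 5; eliminate column x4 from the other rows.
Row 4 update in column x1: 2 − 2·(2/5) = 6/5.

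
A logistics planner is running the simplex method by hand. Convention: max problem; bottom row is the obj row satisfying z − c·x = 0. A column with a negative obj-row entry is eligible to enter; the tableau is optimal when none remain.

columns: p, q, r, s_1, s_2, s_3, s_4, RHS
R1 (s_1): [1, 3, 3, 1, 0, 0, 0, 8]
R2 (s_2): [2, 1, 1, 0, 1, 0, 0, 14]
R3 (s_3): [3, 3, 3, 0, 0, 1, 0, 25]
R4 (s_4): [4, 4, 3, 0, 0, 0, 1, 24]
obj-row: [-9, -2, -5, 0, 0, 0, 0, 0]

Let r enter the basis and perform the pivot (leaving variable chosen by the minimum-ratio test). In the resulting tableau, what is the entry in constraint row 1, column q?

1

Ratio test on column r — row 1: 8/3 = 8/3; row 2: 14/1 = 14; row 3: 25/3 = 25/3; row 4: 24/3 = 8. Minimum is 8/3 at row 1 (s_1 leaves); pivot element 3.
Divide row 1 by 3; eliminate column r from the other rows.
In the new row 1, the q entry is the old entry divided by the pivot: 3/3 = 1.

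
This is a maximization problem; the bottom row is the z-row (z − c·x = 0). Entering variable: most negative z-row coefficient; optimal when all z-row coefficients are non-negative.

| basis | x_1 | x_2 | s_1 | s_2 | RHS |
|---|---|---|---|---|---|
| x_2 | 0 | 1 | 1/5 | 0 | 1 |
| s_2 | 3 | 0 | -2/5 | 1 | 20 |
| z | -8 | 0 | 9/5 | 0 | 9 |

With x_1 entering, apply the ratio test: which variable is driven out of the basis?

Column x_1 entries and ratios — x_2: 0 ≤ 0, skip; s_2: 20/3 = 20/3.
Smallest ratio is 20/3 in the row of s_2, so s_2 leaves.

s_2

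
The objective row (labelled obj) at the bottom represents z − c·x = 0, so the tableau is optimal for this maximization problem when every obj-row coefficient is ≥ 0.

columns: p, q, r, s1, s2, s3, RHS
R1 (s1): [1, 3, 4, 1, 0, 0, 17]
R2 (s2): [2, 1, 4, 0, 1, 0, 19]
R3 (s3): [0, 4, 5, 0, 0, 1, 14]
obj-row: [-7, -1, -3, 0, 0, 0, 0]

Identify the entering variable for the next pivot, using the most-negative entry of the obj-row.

Negative obj-row entries: p: -7, q: -1, r: -3.
The most negative is -7 in column p, so p enters.

p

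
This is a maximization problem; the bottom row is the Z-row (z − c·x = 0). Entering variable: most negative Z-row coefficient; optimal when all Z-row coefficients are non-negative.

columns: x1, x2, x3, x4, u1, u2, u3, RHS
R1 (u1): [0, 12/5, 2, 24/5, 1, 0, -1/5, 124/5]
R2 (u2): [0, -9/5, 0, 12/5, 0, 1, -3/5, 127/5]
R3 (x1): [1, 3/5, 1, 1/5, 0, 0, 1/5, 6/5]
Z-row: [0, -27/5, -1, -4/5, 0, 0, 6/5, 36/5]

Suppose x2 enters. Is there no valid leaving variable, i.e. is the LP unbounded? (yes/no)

no

Column x2 has positive entries in row(s) 1, 3, so the ratio test bounds it — not unbounded.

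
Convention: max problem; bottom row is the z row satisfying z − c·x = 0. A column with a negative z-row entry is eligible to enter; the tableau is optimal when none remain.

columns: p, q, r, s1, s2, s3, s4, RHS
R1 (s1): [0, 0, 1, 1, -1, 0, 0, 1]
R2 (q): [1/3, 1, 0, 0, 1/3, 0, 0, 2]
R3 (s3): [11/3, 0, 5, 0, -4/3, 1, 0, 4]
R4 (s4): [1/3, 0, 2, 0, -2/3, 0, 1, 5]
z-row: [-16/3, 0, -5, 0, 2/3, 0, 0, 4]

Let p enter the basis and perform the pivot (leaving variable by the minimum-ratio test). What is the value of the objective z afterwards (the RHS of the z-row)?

108/11

Ratio test on column p — row 1: entry 0 ≤ 0; row 2: 2/(1/3) = 6; row 3: 4/(11/3) = 12/11; row 4: 5/(1/3) = 15. Minimum is 12/11 at row 3 (s3 leaves); pivot element 11/3.
Pivot on row 3; the z-row RHS becomes 4 − (-16/3)·(12/11) = 108/11.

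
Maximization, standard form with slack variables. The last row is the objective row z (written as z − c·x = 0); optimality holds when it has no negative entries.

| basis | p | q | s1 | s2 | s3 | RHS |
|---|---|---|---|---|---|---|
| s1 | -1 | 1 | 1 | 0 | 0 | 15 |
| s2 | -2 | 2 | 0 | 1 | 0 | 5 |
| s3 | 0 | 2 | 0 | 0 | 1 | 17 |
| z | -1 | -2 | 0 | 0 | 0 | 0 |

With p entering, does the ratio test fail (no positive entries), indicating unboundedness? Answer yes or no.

Every constraint-row entry in column p is ≤ 0, so increasing p is unbounded.

yes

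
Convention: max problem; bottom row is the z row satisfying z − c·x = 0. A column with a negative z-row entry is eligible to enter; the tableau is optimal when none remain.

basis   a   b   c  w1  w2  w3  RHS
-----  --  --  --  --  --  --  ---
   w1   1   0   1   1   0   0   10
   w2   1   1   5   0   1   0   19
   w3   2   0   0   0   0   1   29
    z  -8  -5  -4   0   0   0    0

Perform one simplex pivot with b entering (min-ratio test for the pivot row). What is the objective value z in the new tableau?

Ratio test on column b — row 1: entry 0 ≤ 0; row 2: 19/1 = 19; row 3: entry 0 ≤ 0. Minimum is 19 at row 2 (w2 leaves); pivot element 1.
Pivot on row 2; the z-row RHS becomes 0 − (-5)·19 = 95.

95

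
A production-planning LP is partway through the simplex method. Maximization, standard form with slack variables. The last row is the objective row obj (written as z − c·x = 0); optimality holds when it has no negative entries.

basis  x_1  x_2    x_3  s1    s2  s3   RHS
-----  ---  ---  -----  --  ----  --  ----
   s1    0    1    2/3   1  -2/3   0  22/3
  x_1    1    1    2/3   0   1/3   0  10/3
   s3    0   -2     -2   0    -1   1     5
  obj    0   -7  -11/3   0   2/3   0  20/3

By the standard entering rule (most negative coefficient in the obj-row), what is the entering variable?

Negative obj-row entries: x_2: -7, x_3: -11/3.
The most negative is -7 in column x_2, so x_2 enters.

x_2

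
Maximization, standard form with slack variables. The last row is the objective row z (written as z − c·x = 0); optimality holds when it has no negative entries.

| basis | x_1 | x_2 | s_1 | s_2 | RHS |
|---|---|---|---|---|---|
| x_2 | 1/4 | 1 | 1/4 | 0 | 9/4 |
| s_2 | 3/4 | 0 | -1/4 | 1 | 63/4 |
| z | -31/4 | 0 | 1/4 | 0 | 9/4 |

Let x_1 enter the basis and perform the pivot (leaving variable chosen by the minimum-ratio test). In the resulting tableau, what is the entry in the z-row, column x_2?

Ratio test on column x_1 — row 1: (9/4)/(1/4) = 9; row 2: (63/4)/(3/4) = 21. Minimum is 9 at row 1 (x_2 leaves); pivot element 1/4.
Divide row 1 by 1/4; eliminate column x_1 from the other rows.
z-row update in column x_2: 0 − (-31/4)·4 = 31.

31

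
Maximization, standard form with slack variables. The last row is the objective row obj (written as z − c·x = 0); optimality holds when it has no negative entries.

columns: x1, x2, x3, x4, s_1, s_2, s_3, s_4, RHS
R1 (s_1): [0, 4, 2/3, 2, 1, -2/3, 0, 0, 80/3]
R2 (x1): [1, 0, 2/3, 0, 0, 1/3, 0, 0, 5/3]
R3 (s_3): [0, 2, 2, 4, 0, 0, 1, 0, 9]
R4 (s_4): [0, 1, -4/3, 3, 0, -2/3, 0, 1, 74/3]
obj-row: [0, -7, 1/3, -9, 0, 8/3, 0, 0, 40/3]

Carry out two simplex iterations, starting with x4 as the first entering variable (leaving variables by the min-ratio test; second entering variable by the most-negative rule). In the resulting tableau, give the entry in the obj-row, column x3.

22/3

Ratio test on column x4 — row 1: (80/3)/2 = 40/3; row 2: entry 0 ≤ 0; row 3: 9/4 = 9/4; row 4: (74/3)/3 = 74/9. Minimum is 9/4 at row 3 (s_3 leaves); pivot element 4.
Divide row 3 by 4; eliminate column x4 from the other rows.
Second iteration: most negative obj-row entry is -5/2 in column x2, so x2 enters.
Ratio test on column x2 — row 1: (133/6)/3 = 133/18; row 2: entry 0 ≤ 0; row 3: (9/4)/(1/2) = 9/2; row 4: entry -1/2 ≤ 0. Minimum is 9/2 at row 3 (x4 leaves); pivot element 1/2.
Divide row 3 by 1/2; eliminate column x2 from the other rows.
After both pivots, the entry at the obj-row, column x3 is 22/3.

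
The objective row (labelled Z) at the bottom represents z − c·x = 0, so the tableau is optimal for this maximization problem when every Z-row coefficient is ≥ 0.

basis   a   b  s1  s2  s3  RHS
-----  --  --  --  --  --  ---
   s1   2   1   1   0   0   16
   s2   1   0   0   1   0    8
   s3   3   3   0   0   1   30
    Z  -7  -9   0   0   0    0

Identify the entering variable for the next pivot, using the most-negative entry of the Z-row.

b

Negative Z-row entries: a: -7, b: -9.
The most negative is -9 in column b, so b enters.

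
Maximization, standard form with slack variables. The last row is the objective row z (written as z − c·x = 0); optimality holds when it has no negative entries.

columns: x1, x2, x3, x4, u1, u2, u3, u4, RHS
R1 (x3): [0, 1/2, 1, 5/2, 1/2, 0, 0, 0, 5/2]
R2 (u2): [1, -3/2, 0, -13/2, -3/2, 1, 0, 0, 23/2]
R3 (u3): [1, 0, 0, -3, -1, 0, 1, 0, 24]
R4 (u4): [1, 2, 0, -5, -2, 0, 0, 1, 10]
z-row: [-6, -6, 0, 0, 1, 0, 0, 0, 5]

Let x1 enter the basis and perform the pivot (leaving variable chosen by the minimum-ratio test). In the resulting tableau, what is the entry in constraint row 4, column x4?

-5

Ratio test on column x1 — row 1: entry 0 ≤ 0; row 2: (23/2)/1 = 23/2; row 3: 24/1 = 24; row 4: 10/1 = 10. Minimum is 10 at row 4 (u4 leaves); pivot element 1.
Divide row 4 by 1; eliminate column x1 from the other rows.
In the new row 4, the x4 entry is the old entry divided by the pivot: (-5)/1 = -5.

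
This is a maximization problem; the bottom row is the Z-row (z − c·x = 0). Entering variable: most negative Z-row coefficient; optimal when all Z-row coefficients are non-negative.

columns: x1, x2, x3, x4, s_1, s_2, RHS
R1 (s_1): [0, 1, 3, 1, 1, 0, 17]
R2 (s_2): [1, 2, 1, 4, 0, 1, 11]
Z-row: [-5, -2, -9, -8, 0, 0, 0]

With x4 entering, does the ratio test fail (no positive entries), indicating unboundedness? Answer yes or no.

Column x4 has positive entries in row(s) 1, 2, so the ratio test bounds it — not unbounded.

no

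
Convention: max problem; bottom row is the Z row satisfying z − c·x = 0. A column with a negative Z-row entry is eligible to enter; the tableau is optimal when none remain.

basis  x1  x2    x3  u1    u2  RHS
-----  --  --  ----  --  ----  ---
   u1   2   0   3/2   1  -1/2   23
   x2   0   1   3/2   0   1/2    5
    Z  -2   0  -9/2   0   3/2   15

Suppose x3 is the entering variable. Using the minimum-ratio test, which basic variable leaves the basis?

Column x3 entries and ratios — u1: 23/(3/2) = 46/3; x2: 5/(3/2) = 10/3.
Smallest ratio is 10/3 in the row of x2, so x2 leaves.

x2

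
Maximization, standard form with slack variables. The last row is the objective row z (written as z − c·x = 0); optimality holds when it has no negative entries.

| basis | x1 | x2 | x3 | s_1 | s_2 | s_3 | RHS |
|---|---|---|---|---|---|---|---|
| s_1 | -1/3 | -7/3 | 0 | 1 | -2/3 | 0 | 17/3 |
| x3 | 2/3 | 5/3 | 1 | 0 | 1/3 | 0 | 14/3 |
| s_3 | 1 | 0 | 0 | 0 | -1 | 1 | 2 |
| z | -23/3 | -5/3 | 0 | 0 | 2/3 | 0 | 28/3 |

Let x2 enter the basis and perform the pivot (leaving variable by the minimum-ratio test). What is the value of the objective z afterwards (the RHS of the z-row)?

14

Ratio test on column x2 — row 1: entry -7/3 ≤ 0; row 2: (14/3)/(5/3) = 14/5; row 3: entry 0 ≤ 0. Minimum is 14/5 at row 2 (x3 leaves); pivot element 5/3.
Pivot on row 2; the z-row RHS becomes 28/3 − (-5/3)·(14/5) = 14.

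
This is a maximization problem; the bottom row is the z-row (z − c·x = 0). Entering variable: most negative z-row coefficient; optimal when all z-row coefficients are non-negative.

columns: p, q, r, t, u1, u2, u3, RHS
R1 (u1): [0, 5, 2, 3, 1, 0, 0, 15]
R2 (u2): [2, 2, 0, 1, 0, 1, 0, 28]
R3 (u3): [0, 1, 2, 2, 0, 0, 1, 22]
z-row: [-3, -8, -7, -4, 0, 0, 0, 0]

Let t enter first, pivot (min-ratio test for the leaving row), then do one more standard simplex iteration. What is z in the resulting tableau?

105/2

Ratio test on column t — row 1: 15/3 = 5; row 2: 28/1 = 28; row 3: 22/2 = 11. Minimum is 5 at row 1 (u1 leaves); pivot element 3.
Pivot on row 1; the z-row RHS becomes 0 − (-4)·5 = 20.
Next entering variable (most negative z-row entry -13/3): r.
Ratio test on column r — row 1: 5/(2/3) = 15/2; row 2: entry -2/3 ≤ 0; row 3: 12/(2/3) = 18. Minimum is 15/2 at row 1 (t leaves); pivot element 2/3.
After the second pivot the z-row RHS is 20 − (-13/3)·(15/2) = 105/2.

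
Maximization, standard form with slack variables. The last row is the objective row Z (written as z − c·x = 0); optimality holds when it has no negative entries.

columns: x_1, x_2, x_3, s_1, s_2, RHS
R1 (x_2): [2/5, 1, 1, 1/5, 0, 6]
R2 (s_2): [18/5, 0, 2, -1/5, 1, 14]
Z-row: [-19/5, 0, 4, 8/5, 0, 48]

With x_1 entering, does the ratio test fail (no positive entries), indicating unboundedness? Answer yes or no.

no

Column x_1 has positive entries in row(s) 1, 2, so the ratio test bounds it — not unbounded.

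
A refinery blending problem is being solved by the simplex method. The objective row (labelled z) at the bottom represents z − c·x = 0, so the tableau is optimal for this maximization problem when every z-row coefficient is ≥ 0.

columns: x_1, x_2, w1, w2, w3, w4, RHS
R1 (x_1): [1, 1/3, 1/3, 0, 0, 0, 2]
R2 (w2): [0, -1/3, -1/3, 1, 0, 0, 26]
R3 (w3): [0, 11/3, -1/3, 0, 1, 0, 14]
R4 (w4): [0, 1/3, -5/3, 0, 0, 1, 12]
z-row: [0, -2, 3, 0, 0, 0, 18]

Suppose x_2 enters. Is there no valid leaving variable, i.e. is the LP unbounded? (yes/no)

no

Column x_2 has positive entries in row(s) 1, 3, 4, so the ratio test bounds it — not unbounded.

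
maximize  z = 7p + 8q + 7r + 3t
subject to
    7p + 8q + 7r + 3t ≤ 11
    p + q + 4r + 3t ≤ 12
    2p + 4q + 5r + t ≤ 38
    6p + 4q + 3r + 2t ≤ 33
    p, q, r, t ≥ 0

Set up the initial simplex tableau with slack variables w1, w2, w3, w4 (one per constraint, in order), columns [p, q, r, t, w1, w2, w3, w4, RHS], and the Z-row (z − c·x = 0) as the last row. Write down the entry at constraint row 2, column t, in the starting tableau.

3

Constraint 2 has coefficient 3 on t.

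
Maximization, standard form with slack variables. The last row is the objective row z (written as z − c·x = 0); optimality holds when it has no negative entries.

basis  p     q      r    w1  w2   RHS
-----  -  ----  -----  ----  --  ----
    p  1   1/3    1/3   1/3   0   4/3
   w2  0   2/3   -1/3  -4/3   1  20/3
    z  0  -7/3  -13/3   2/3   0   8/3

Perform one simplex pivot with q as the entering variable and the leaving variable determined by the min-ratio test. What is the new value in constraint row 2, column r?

-1

Ratio test on column q — row 1: (4/3)/(1/3) = 4; row 2: (20/3)/(2/3) = 10. Minimum is 4 at row 1 (p leaves); pivot element 1/3.
Divide row 1 by 1/3; eliminate column q from the other rows.
Row 2 update in column r: -1/3 − (2/3)·1 = -1.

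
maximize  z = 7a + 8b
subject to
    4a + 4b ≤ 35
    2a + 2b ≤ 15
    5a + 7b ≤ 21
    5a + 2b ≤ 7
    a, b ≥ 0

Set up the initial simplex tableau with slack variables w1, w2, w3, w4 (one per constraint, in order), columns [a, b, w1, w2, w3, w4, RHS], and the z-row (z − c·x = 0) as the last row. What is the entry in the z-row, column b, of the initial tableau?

-8

The z-row carries the negated objective coefficients: the b entry is -8.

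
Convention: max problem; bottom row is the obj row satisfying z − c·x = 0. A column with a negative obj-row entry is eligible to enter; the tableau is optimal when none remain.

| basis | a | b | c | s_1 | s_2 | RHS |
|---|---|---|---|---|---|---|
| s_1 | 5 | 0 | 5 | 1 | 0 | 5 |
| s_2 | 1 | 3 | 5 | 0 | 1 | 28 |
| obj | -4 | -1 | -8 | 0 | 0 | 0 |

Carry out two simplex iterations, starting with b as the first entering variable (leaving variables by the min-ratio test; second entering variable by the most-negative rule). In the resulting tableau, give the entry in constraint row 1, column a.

Ratio test on column b — row 1: entry 0 ≤ 0; row 2: 28/3 = 28/3. Minimum is 28/3 at row 2 (s_2 leaves); pivot element 3.
Divide row 2 by 3; eliminate column b from the other rows.
Second iteration: most negative obj-row entry is -19/3 in column c, so c enters.
Ratio test on column c — row 1: 5/5 = 1; row 2: (28/3)/(5/3) = 28/5. Minimum is 1 at row 1 (s_1 leaves); pivot element 5.
Divide row 1 by 5; eliminate column c from the other rows.
After both pivots, the entry at constraint row 1, column a is 1.

1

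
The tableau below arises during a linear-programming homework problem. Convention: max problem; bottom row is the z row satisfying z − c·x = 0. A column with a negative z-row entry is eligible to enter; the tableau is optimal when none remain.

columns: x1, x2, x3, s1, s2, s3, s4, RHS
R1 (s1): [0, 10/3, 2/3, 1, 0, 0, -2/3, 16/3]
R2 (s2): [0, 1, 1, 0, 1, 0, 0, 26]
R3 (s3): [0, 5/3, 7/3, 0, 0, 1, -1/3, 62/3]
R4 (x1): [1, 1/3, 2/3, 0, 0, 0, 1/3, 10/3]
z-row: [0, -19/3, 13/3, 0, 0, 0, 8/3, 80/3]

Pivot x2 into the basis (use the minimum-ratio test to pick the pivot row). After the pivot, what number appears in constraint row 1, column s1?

3/10

Ratio test on column x2 — row 1: (16/3)/(10/3) = 8/5; row 2: 26/1 = 26; row 3: (62/3)/(5/3) = 62/5; row 4: (10/3)/(1/3) = 10. Minimum is 8/5 at row 1 (s1 leaves); pivot element 10/3.
Divide row 1 by 10/3; eliminate column x2 from the other rows.
In the new row 1, the s1 entry is the old entry divided by the pivot: 1/(10/3) = 3/10.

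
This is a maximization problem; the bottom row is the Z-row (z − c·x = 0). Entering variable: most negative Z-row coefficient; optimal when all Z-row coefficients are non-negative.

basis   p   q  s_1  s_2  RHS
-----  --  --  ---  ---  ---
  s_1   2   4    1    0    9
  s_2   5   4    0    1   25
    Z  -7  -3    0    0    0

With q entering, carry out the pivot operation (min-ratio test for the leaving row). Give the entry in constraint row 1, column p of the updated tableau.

1/2

Ratio test on column q — row 1: 9/4 = 9/4; row 2: 25/4 = 25/4. Minimum is 9/4 at row 1 (s_1 leaves); pivot element 4.
Divide row 1 by 4; eliminate column q from the other rows.
In the new row 1, the p entry is the old entry divided by the pivot: 2/4 = 1/2.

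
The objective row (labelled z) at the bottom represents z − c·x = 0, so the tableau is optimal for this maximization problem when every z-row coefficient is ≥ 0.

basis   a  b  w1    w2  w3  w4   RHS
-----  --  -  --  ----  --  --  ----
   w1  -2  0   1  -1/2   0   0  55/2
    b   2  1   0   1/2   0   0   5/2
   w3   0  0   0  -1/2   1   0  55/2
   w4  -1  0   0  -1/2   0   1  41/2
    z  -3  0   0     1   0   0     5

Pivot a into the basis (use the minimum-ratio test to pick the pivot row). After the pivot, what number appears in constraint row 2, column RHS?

5/4

Ratio test on column a — row 1: entry -2 ≤ 0; row 2: (5/2)/2 = 5/4; row 3: entry 0 ≤ 0; row 4: entry -1 ≤ 0. Minimum is 5/4 at row 2 (b leaves); pivot element 2.
Divide row 2 by 2; eliminate column a from the other rows.
In the new row 2, the RHS entry is the old entry divided by the pivot: (5/2)/2 = 5/4.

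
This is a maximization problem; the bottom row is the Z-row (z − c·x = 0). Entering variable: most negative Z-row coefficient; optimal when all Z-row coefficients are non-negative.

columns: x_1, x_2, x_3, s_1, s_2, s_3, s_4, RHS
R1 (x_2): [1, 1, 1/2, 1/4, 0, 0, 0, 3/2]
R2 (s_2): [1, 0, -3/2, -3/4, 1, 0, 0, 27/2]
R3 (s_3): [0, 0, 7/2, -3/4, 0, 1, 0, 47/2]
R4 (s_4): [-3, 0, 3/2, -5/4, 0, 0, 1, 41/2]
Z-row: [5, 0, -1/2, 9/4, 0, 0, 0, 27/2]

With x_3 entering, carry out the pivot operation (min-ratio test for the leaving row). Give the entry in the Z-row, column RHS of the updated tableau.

15

Ratio test on column x_3 — row 1: (3/2)/(1/2) = 3; row 2: entry -3/2 ≤ 0; row 3: (47/2)/(7/2) = 47/7; row 4: (41/2)/(3/2) = 41/3. Minimum is 3 at row 1 (x_2 leaves); pivot element 1/2.
Divide row 1 by 1/2; eliminate column x_3 from the other rows.
Z-row update in column RHS: 27/2 − (-1/2)·3 = 15.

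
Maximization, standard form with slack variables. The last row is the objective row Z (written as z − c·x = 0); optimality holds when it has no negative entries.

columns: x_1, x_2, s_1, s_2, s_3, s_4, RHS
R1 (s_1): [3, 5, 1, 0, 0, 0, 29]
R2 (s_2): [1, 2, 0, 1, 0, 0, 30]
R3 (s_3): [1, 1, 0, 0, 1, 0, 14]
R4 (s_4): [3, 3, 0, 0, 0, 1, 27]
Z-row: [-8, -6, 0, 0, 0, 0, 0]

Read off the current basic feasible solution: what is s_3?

s_3 is basic (row 3); its value is the RHS of that row, 14.

14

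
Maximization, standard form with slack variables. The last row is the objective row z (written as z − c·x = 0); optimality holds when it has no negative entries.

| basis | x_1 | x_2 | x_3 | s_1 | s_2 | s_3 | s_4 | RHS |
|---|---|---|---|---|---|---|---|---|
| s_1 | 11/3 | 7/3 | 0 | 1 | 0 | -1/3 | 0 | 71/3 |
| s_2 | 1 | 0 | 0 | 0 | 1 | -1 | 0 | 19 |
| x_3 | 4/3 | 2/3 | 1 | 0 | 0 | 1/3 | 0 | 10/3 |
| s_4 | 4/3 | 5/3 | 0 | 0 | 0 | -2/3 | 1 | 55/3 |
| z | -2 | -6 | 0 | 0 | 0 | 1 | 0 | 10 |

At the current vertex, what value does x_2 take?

0

x_2 is not in the basis, so in the current basic feasible solution x_2 = 0.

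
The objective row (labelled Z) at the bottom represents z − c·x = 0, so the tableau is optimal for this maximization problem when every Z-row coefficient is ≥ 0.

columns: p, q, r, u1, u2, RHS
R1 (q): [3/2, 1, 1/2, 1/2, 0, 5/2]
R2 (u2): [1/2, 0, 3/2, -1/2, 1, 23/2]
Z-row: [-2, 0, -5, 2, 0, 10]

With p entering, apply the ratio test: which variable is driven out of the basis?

Column p entries and ratios — q: (5/2)/(3/2) = 5/3; u2: (23/2)/(1/2) = 23.
Smallest ratio is 5/3 in the row of q, so q leaves.

q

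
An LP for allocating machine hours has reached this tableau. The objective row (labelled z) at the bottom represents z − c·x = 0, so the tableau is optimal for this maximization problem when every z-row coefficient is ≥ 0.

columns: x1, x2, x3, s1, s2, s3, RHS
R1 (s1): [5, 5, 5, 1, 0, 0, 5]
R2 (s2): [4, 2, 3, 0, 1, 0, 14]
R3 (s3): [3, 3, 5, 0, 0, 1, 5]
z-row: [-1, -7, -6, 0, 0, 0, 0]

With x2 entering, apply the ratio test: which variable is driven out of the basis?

Column x2 entries and ratios — s1: 5/5 = 1; s2: 14/2 = 7; s3: 5/3 = 5/3.
Smallest ratio is 1 in the row of s1, so s1 leaves.

s1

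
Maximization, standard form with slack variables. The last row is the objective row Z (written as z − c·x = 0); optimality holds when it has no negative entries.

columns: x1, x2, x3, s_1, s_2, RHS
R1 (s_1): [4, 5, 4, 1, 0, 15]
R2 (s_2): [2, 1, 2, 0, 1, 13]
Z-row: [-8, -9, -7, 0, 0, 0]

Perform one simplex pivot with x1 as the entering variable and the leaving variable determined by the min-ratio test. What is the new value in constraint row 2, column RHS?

Ratio test on column x1 — row 1: 15/4 = 15/4; row 2: 13/2 = 13/2. Minimum is 15/4 at row 1 (s_1 leaves); pivot element 4.
Divide row 1 by 4; eliminate column x1 from the other rows.
Row 2 update in column RHS: 13 − 2·(15/4) = 11/2.

11/2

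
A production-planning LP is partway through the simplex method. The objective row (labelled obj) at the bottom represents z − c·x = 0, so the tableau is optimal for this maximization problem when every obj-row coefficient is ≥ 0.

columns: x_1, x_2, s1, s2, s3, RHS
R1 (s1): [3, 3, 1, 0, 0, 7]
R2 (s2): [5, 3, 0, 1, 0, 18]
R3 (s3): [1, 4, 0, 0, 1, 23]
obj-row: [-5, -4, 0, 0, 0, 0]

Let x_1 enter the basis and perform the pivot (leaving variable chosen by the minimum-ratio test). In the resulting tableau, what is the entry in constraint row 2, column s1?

Ratio test on column x_1 — row 1: 7/3 = 7/3; row 2: 18/5 = 18/5; row 3: 23/1 = 23. Minimum is 7/3 at row 1 (s1 leaves); pivot element 3.
Divide row 1 by 3; eliminate column x_1 from the other rows.
Row 2 update in column s1: 0 − 5·(1/3) = -5/3.

-5/3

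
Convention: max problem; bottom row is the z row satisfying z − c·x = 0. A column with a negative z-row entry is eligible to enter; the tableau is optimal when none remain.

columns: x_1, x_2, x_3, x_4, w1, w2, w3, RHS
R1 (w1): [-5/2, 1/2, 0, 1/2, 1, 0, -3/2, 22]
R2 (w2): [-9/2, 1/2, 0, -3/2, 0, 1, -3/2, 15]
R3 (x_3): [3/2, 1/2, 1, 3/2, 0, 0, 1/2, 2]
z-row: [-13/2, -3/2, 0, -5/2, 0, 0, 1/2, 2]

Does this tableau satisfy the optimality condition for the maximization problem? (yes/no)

no

The z-row has a negative entry -13/2 in column x_1, so it is not optimal.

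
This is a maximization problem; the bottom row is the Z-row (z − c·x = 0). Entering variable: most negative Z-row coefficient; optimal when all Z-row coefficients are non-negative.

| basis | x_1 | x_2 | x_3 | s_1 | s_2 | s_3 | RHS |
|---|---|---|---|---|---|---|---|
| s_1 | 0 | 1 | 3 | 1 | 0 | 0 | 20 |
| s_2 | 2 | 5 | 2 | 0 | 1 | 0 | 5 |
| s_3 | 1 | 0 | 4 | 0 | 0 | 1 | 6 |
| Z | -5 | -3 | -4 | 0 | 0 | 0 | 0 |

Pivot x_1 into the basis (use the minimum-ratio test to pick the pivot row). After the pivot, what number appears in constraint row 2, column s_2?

Ratio test on column x_1 — row 1: entry 0 ≤ 0; row 2: 5/2 = 5/2; row 3: 6/1 = 6. Minimum is 5/2 at row 2 (s_2 leaves); pivot element 2.
Divide row 2 by 2; eliminate column x_1 from the other rows.
In the new row 2, the s_2 entry is the old entry divided by the pivot: 1/2 = 1/2.

1/2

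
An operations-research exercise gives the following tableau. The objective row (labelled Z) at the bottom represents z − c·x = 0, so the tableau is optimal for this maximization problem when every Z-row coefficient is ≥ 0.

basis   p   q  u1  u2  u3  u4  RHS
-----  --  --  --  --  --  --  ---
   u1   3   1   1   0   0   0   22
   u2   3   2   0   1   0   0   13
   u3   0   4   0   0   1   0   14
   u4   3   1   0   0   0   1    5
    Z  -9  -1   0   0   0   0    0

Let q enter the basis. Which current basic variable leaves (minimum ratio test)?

u3

Column q entries and ratios — u1: 22/1 = 22; u2: 13/2 = 13/2; u3: 14/4 = 7/2; u4: 5/1 = 5.
Smallest ratio is 7/2 in the row of u3, so u3 leaves.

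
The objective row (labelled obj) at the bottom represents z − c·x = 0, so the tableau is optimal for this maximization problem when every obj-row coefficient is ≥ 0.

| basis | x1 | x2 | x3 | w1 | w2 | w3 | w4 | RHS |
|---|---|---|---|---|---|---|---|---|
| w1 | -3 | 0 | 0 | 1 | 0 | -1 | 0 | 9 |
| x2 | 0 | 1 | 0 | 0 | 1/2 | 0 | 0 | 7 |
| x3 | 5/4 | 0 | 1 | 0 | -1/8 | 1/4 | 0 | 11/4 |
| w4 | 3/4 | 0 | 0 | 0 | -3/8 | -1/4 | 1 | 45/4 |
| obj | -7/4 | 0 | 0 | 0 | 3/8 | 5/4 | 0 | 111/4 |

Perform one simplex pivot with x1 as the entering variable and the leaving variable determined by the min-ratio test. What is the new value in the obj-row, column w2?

Ratio test on column x1 — row 1: entry -3 ≤ 0; row 2: entry 0 ≤ 0; row 3: (11/4)/(5/4) = 11/5; row 4: (45/4)/(3/4) = 15. Minimum is 11/5 at row 3 (x3 leaves); pivot element 5/4.
Divide row 3 by 5/4; eliminate column x1 from the other rows.
obj-row update in column w2: 3/8 − (-7/4)·(-1/10) = 1/5.

1/5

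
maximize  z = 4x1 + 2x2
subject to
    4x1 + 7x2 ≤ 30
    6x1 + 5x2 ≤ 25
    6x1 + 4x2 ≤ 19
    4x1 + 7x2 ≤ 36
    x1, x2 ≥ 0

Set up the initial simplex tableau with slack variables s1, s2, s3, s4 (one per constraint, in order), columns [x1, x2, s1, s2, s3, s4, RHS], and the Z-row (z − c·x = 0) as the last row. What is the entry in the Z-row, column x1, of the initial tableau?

-4

The Z-row carries the negated objective coefficients: the x1 entry is -4.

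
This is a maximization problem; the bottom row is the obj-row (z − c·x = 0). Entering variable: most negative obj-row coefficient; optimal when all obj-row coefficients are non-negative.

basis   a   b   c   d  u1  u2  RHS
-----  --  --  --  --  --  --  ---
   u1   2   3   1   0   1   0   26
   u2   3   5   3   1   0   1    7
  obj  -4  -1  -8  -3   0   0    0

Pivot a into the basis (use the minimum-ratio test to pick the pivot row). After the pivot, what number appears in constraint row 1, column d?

Ratio test on column a — row 1: 26/2 = 13; row 2: 7/3 = 7/3. Minimum is 7/3 at row 2 (u2 leaves); pivot element 3.
Divide row 2 by 3; eliminate column a from the other rows.
Row 1 update in column d: 0 − 2·(1/3) = -2/3.

-2/3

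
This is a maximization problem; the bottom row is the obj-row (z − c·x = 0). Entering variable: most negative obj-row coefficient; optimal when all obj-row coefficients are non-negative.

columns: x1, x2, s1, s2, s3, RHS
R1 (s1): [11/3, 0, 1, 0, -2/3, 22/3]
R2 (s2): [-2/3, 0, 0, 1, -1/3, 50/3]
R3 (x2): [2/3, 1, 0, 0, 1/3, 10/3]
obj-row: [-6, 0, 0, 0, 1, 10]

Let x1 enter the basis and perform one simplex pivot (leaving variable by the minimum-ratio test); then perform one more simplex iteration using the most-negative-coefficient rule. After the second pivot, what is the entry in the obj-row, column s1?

Ratio test on column x1 — row 1: (22/3)/(11/3) = 2; row 2: entry -2/3 ≤ 0; row 3: (10/3)/(2/3) = 5. Minimum is 2 at row 1 (s1 leaves); pivot element 11/3.
Divide row 1 by 11/3; eliminate column x1 from the other rows.
Second iteration: most negative obj-row entry is -1/11 in column s3, so s3 enters.
Ratio test on column s3 — row 1: entry -2/11 ≤ 0; row 2: entry -5/11 ≤ 0; row 3: 2/(5/11) = 22/5. Minimum is 22/5 at row 3 (x2 leaves); pivot element 5/11.
Divide row 3 by 5/11; eliminate column s3 from the other rows.
After both pivots, the entry at the obj-row, column s1 is 8/5.

8/5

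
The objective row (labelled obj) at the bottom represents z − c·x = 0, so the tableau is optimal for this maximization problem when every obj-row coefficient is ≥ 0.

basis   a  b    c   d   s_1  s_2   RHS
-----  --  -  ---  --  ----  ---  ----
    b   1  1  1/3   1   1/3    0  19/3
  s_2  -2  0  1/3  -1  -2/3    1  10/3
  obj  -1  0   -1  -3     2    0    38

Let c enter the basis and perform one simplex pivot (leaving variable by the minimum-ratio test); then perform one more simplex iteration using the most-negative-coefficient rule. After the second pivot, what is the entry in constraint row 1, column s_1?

1/3

Ratio test on column c — row 1: (19/3)/(1/3) = 19; row 2: (10/3)/(1/3) = 10. Minimum is 10 at row 2 (s_2 leaves); pivot element 1/3.
Divide row 2 by 1/3; eliminate column c from the other rows.
Second iteration: most negative obj-row entry is -7 in column a, so a enters.
Ratio test on column a — row 1: 3/3 = 1; row 2: entry -6 ≤ 0. Minimum is 1 at row 1 (b leaves); pivot element 3.
Divide row 1 by 3; eliminate column a from the other rows.
After both pivots, the entry at constraint row 1, column s_1 is 1/3.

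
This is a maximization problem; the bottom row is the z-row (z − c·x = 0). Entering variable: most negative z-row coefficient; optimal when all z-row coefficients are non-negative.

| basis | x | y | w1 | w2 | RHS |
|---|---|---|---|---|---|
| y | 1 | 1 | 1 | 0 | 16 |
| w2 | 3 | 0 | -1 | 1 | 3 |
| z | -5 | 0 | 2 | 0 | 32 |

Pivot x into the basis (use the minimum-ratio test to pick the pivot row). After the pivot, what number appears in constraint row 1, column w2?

Ratio test on column x — row 1: 16/1 = 16; row 2: 3/3 = 1. Minimum is 1 at row 2 (w2 leaves); pivot element 3.
Divide row 2 by 3; eliminate column x from the other rows.
Row 1 update in column w2: 0 − 1·(1/3) = -1/3.

-1/3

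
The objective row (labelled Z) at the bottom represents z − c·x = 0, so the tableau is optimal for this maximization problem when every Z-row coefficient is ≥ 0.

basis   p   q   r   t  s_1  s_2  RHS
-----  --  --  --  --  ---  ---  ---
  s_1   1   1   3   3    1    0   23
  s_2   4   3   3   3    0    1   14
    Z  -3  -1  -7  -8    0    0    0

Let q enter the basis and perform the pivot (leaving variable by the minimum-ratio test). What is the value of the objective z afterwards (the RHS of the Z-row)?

14/3

Ratio test on column q — row 1: 23/1 = 23; row 2: 14/3 = 14/3. Minimum is 14/3 at row 2 (s_2 leaves); pivot element 3.
Pivot on row 2; the Z-row RHS becomes 0 − (-1)·(14/3) = 14/3.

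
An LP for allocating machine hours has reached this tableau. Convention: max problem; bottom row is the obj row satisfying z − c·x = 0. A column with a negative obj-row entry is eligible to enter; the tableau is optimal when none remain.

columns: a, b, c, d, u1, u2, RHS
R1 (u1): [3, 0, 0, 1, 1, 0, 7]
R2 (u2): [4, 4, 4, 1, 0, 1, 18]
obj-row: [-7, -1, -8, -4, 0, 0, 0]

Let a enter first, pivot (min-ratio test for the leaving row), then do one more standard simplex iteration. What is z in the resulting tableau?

101/3

Ratio test on column a — row 1: 7/3 = 7/3; row 2: 18/4 = 9/2. Minimum is 7/3 at row 1 (u1 leaves); pivot element 3.
Pivot on row 1; the obj-row RHS becomes 0 − (-7)·(7/3) = 49/3.
Next entering variable (most negative obj-row entry -8): c.
Ratio test on column c — row 1: entry 0 ≤ 0; row 2: (26/3)/4 = 13/6. Minimum is 13/6 at row 2 (u2 leaves); pivot element 4.
After the second pivot the obj-row RHS is 49/3 − (-8)·(13/6) = 101/3.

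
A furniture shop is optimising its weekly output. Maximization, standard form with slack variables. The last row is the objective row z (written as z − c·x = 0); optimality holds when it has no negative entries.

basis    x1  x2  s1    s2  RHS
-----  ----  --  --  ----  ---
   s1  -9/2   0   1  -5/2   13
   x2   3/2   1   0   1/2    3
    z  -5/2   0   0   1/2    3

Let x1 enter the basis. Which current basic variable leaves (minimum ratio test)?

Column x1 entries and ratios — s1: -9/2 ≤ 0, skip; x2: 3/(3/2) = 2.
Smallest ratio is 2 in the row of x2, so x2 leaves.

x2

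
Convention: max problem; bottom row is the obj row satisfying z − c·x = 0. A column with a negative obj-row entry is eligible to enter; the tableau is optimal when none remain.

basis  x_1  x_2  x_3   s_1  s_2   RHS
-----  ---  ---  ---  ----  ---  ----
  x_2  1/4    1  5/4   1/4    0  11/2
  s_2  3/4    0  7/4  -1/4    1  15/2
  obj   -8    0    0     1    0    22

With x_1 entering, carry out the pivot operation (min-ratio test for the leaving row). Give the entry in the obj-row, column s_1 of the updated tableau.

-5/3

Ratio test on column x_1 — row 1: (11/2)/(1/4) = 22; row 2: (15/2)/(3/4) = 10. Minimum is 10 at row 2 (s_2 leaves); pivot element 3/4.
Divide row 2 by 3/4; eliminate column x_1 from the other rows.
obj-row update in column s_1: 1 − (-8)·(-1/3) = -5/3.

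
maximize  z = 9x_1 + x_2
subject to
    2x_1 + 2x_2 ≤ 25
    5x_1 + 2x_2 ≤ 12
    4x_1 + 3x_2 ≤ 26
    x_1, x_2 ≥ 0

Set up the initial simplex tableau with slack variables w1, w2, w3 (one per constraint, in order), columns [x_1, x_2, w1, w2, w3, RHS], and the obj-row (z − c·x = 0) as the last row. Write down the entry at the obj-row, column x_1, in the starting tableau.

-9

The obj-row carries the negated objective coefficients: the x_1 entry is -9.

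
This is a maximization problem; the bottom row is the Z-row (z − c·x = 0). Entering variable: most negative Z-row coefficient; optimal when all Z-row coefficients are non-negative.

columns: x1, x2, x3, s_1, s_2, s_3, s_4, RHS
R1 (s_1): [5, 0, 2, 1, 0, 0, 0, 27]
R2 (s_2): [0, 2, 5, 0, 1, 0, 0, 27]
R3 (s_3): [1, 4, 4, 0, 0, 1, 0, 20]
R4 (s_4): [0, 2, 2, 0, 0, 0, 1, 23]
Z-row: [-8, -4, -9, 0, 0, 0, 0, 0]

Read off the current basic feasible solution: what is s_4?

23

s_4 is basic (row 4); its value is the RHS of that row, 23.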